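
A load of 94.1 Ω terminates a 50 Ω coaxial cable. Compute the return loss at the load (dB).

RL ≈ 10.3 dB

Γ = (94.1 − 50)/(94.1 + 50) = 0.306
RL = −20·log₁₀|Γ| = −20·log₁₀(0.306)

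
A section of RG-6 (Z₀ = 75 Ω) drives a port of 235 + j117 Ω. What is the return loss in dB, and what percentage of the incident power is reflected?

RL ≈ 4.46 dB; 35.8% of incident power reflected

Γ = (160 + j117)/(310 + j117), |Γ| = 0.598
RL = −20·log₁₀(0.598) = 4.46 dB
P_refl/P_inc = |Γ|² = 0.358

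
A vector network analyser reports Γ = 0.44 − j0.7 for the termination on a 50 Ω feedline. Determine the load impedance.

Z_L = Z_0·(1 + Γ)/(1 − Γ) = 50·(1.44 − j0.7)/(0.56 + j0.7)

Z_L ≈ 19.7 − j87.1 Ω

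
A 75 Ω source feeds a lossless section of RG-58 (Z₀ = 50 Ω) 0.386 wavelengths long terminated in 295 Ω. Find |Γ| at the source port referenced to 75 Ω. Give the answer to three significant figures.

|Γ| ≈ 0.718

βl = 2π × 0.386 = 139°
tan(βl) = -0.871
Z_in = Z_0·(Z_L + jZ_0·tanβl)/(Z_0 + jZ_L·tanβl) = 18.9 + j53.7 Ω
Γ_s = (Z_in − Z_s)/(Z_in + Z_s) = (-56.1 + j53.7)/(93.9 + j53.7), |Γ_s| = 0.718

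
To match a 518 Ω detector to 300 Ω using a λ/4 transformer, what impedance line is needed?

Z_qwt = √(Z_0·R_L) = √(300 × 518) = √155400

Z_qwt ≈ 394 Ω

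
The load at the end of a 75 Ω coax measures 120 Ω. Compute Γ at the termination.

Γ = 0.231

Γ = (Z_L − Z_0)/(Z_L + Z_0) = (120 − 75)/(120 + 75) = 45/195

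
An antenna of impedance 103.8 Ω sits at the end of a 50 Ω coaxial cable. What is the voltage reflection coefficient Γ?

Γ = 0.35

Γ = (Z_L − Z_0)/(Z_L + Z_0) = (103.8 − 50)/(103.8 + 50) = 53.8/153.8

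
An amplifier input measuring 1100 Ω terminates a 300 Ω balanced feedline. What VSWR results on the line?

Γ = (1100 − 300)/(1100 + 300) = 0.571
VSWR = (1 + 0.571)/(1 − 0.571)

VSWR ≈ 3.67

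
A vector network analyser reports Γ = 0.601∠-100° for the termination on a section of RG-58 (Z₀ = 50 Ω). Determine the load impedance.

Z_L ≈ 20.3 − j37.7 Ω

Z_L = Z_0·(1 + Γ)/(1 − Γ) = 50·(0.896 − j0.592)/(1.1 + j0.592)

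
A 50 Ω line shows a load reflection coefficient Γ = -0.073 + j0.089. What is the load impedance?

Z_L ≈ 42.6 + j7.68 Ω

Z_L = Z_0·(1 + Γ)/(1 − Γ) = 50·(0.927 + j0.089)/(1.07 − j0.089)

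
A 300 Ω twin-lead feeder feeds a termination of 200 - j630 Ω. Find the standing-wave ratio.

Γ = (Z_L − Z_0)/(Z_L + Z_0) = (-100 − j630)/(500 − j630)
|Γ| = 638/804 = 0.793
VSWR = (1 + |Γ|)/(1 − |Γ|) = 1.79/0.207

VSWR ≈ 8.67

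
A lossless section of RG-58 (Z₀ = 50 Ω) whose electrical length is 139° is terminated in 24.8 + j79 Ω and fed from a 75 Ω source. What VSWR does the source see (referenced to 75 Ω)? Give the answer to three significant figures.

VSWR ≈ 10.5

tan(βl) = -0.869
Z_in = Z_0·(Z_L + jZ_0·tanβl)/(Z_0 + jZ_L·tanβl) = 7.48 + j16.3 Ω
Γ_s = (Z_in − Z_s)/(Z_in + Z_s) = (-67.5 + j16.3)/(82.5 + j16.3), |Γ_s| = 0.826
VSWR = (1 + |Γ_s|)/(1 − |Γ_s|)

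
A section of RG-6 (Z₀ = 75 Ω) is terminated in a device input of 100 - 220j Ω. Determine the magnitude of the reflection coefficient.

Γ = (Z_L − Z_0)/(Z_L + Z_0) = (25 − j220)/(175 − j220)
|Γ| = 221/281

|Γ| ≈ 0.788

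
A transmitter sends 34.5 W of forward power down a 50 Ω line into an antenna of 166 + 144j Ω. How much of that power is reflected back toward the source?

|Γ| = |(116 + j144)/(216 + j144)| = 0.712
|Γ|² = 0.507
P_refl = |Γ|²·P_inc = 17.5 W, P_del = (1 − |Γ|²)·P_inc = 17 W

P_reflected ≈ 17.5 W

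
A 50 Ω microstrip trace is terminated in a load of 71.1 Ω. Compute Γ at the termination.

Γ = (Z_L − Z_0)/(Z_L + Z_0) = (71.1 − 50)/(71.1 + 50) = 21.1/121.1

Γ = 0.174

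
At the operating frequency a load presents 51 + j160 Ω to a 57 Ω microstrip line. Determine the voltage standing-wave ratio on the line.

Γ = (Z_L − Z_0)/(Z_L + Z_0) = (-6 + j160)/(108 + j160)
|Γ| = 160/193 = 0.829
VSWR = (1 + |Γ|)/(1 − |Γ|) = 1.83/0.171

VSWR ≈ 10.7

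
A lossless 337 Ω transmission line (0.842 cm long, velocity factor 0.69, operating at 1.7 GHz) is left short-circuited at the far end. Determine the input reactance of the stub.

λ = v/f = 0.69·c / 1.7 GHz = 0.122 m
βl = 2π·l/λ = 2π × 0.0691 = 24.9°
tan(βl) = 0.464
For a short-circuited stub, Z_in = jZ_0·tan(βl)

X_in ≈ 156 Ω (inductive)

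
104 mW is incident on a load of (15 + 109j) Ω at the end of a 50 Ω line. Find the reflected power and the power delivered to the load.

|Γ| = |(-35 + j109)/(65 + j109)| = 0.902
|Γ|² = 0.814
P_refl = |Γ|²·P_inc = 84.6 mW, P_del = (1 − |Γ|²)·P_inc = 19.4 mW

P_reflected ≈ 84.6 mW; P_delivered ≈ 19.4 mW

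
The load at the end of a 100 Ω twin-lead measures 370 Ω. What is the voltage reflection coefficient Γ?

Γ = (Z_L − Z_0)/(Z_L + Z_0) = (370 − 100)/(370 + 100) = 270/470

Γ = 0.574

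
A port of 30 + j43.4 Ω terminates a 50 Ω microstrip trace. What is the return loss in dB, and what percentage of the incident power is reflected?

Γ = (-20 + j43.4)/(80 + j43.4), |Γ| = 0.525
RL = −20·log₁₀(0.525) = 5.6 dB
P_refl/P_inc = |Γ|² = 0.276

RL ≈ 5.6 dB; 27.6% of incident power reflected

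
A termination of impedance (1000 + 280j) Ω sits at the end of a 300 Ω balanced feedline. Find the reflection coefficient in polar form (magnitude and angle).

Γ = (Z_L − Z_0)/(Z_L + Z_0) = (700 + j280)/(1300 + j280)
|Γ| = 754/1330 = 0.567

Γ ≈ 0.567 ∠ 9.65°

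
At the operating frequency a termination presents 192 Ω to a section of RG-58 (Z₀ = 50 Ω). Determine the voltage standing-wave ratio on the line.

VSWR ≈ 3.84

For a purely resistive load, VSWR = R_L/Z_0 or Z_0/R_L (whichever > 1) = 192/50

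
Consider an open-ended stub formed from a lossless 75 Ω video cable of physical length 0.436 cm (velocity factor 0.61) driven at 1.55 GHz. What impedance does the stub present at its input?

λ = v/f = 0.61·c / 1.55 GHz = 0.118 m
βl = 2π·l/λ = 2π × 0.0369 = 13.3°
tan(βl) = 0.236
For an open-ended stub, Z_in = −jZ_0·cot(βl) = −jZ_0/tan(βl)

Z_in ≈ −j317 Ω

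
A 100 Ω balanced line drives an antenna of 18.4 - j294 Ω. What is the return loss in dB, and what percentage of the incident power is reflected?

Γ = (-81.6 − j294)/(118.4 − j294), |Γ| = 0.963
RL = −20·log₁₀(0.963) = 0.33 dB
P_refl/P_inc = |Γ|² = 0.927

RL ≈ 0.33 dB; 92.7% of incident power reflected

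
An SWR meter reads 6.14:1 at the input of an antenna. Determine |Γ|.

|Γ| = (S − 1)/(S + 1) = (6.14 − 1)/(6.14 + 1) = 5.14/7.14

|Γ| ≈ 0.72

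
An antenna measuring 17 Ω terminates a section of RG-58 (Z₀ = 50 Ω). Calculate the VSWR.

For a purely resistive load, VSWR = R_L/Z_0 or Z_0/R_L (whichever > 1) = 50/17

VSWR ≈ 2.94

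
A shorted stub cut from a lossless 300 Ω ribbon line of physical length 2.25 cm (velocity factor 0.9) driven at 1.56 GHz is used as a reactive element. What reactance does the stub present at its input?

X_in ≈ 319 Ω (inductive)

λ = v/f = 0.9·c / 1.56 GHz = 0.173 m
βl = 2π·l/λ = 2π × 0.13 = 46.8°
tan(βl) = 1.06
For a shorted stub, Z_in = jZ_0·tan(βl)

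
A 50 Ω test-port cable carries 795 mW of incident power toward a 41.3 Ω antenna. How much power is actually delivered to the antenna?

P_delivered ≈ 788 mW

Γ = (41.3 − 50)/(41.3 + 50) = -0.0953
|Γ|² = 0.00908
P_refl = |Γ|²·P_inc = 7.22 mW, P_del = (1 − |Γ|²)·P_inc = 788 mW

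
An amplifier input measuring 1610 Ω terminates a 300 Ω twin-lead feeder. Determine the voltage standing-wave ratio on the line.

VSWR ≈ 5.37

For a purely resistive load, VSWR = R_L/Z_0 or Z_0/R_L (whichever > 1) = 1610/300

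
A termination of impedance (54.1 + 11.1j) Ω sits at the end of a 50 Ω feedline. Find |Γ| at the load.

Γ = (Z_L − Z_0)/(Z_L + Z_0) = (4.1 + j11.1)/(104.1 + j11.1)
|Γ| = 11.8/105

|Γ| ≈ 0.113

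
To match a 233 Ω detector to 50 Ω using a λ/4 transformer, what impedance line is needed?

Z_qwt = √(Z_0·R_L) = √(50 × 233) = √11650

Z_qwt ≈ 108 Ω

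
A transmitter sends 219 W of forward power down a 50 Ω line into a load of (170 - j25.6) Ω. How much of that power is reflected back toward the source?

P_reflected ≈ 67.2 W

|Γ| = |(120 − j25.6)/(220 − j25.6)| = 0.554
|Γ|² = 0.307
P_refl = |Γ|²·P_inc = 67.2 W, P_del = (1 − |Γ|²)·P_inc = 152 W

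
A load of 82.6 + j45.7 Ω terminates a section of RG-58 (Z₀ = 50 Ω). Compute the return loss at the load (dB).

Γ = (32.6 + j45.7)/(132.6 + j45.7), |Γ| = 0.4
RL = −20·log₁₀|Γ| = −20·log₁₀(0.4)

RL ≈ 7.95 dB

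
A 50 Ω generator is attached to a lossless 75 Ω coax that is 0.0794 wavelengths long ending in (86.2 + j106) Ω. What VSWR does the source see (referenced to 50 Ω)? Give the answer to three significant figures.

VSWR ≈ 5.19

βl = 2π × 0.0794 = 28.6°
tan(βl) = 0.545
Z_in = Z_0·(Z_L + jZ_0·tanβl)/(Z_0 + jZ_L·tanβl) = 251 − j45.4 Ω
Γ_s = (Z_in − Z_s)/(Z_in + Z_s) = (201 − j45.4)/(301 − j45.4), |Γ_s| = 0.677
VSWR = (1 + |Γ_s|)/(1 − |Γ_s|)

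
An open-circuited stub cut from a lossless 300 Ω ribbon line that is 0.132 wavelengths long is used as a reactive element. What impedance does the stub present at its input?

βl = 2π × 0.132 = 47.5°
tan(βl) = 1.09
For an open-circuited stub, Z_in = −jZ_0·cot(βl) = −jZ_0/tan(βl)

Z_in ≈ −j275 Ω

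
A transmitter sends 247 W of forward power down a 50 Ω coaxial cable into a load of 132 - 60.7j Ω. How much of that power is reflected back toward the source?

|Γ| = |(82 − j60.7)/(182 − j60.7)| = 0.532
|Γ|² = 0.283
P_refl = |Γ|²·P_inc = 69.8 W, P_del = (1 − |Γ|²)·P_inc = 177 W

P_reflected ≈ 69.8 W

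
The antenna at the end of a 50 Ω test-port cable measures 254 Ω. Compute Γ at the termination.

Γ = 0.671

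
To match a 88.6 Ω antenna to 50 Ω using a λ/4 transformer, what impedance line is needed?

Z_qwt = √(Z_0·R_L) = √(50 × 88.6) = √4430

Z_qwt ≈ 66.6 Ω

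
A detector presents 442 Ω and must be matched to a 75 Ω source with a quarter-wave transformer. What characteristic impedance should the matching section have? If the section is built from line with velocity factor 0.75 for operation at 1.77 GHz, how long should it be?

Z_qwt ≈ 182 Ω; length ≈ 3.18 cm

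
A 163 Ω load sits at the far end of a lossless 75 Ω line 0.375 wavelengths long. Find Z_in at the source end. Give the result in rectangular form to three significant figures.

Z_in ≈ 57 + j48.8 Ω

βl = 2π × 0.375 = 135°
tan(βl) = tan(135°) = -1
Z_in = Z_0·(Z_L + jZ_0·tanβl)/(Z_0 + jZ_L·tanβl)
     = 75·(163 − j75)/(75 − j163)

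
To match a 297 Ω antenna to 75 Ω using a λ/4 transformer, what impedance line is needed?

Z_qwt ≈ 149 Ω

Z_qwt = √(Z_0·R_L) = √(75 × 297) = √22280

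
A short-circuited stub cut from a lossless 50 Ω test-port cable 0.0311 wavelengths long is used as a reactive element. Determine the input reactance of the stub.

X_in ≈ 9.9 Ω (inductive)

βl = 2π × 0.0311 = 11.2°
tan(βl) = 0.198
For a short-circuited stub, Z_in = jZ_0·tan(βl)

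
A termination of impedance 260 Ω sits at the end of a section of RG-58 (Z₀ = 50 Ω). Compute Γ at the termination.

Γ = 0.677

Γ = (Z_L − Z_0)/(Z_L + Z_0) = (260 − 50)/(260 + 50) = 210/310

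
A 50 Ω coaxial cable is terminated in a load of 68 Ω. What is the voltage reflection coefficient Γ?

Γ = (Z_L − Z_0)/(Z_L + Z_0) = (68 − 50)/(68 + 50) = 18/118

Γ = 0.153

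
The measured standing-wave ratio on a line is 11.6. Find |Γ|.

|Γ| ≈ 0.841

|Γ| = (S − 1)/(S + 1) = (11.6 − 1)/(11.6 + 1) = 10.6/12.6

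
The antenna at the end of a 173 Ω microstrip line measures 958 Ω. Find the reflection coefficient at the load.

Γ = (Z_L − Z_0)/(Z_L + Z_0) = (958 − 173)/(958 + 173) = 785/1131

Γ = 0.694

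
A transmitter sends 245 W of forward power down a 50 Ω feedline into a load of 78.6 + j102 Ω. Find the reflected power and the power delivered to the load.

P_reflected ≈ 102 W; P_delivered ≈ 143 W

|Γ| = |(28.6 + j102)/(128.6 + j102)| = 0.645
|Γ|² = 0.417
P_refl = |Γ|²·P_inc = 102 W, P_del = (1 − |Γ|²)·P_inc = 143 W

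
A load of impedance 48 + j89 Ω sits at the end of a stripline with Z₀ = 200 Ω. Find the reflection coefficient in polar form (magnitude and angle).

Γ = (Z_L − Z_0)/(Z_L + Z_0) = (-152 + j89)/(248 + j89)
|Γ| = 176/263 = 0.668

Γ ≈ 0.668 ∠ 130°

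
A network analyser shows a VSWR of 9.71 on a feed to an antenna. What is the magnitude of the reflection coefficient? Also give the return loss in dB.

|Γ| ≈ 0.813; return loss ≈ 1.8 dB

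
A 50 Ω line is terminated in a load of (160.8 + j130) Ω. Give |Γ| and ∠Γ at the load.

Γ ≈ 0.69 ∠ 17.9°

Γ = (Z_L − Z_0)/(Z_L + Z_0) = (110.8 + j130)/(210.8 + j130)
|Γ| = 171/248 = 0.69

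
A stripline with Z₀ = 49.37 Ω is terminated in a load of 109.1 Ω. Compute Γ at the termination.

Γ = (Z_L − Z_0)/(Z_L + Z_0) = (109.1 − 49.37)/(109.1 + 49.37) = 59.73/158.5

Γ = 0.377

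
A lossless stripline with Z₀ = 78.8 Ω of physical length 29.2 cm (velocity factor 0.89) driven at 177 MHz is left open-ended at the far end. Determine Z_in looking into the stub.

λ = v/f = 0.89·c / 177 MHz = 1.51 m
βl = 2π·l/λ = 2π × 0.194 = 69.7°
tan(βl) = 2.7
For an open-ended stub, Z_in = −jZ_0·cot(βl) = −jZ_0/tan(βl)

Z_in ≈ −j29.2 Ω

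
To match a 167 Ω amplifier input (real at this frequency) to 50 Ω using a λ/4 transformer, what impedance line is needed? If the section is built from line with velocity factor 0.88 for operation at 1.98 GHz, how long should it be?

Z_qwt ≈ 91.4 Ω; length ≈ 3.33 cm

Z_qwt = √(Z_0·R_L) = √(50 × 167) = √8350
λ = 0.88·c/f = 0.133 m, so l = λ/4 = 0.0333 m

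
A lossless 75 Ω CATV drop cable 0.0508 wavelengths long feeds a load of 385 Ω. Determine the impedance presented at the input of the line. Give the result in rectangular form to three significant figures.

βl = 2π × 0.0508 = 18.3°
tan(βl) = tan(18.3°) = 0.33
Z_in = Z_0·(Z_L + jZ_0·tanβl)/(Z_0 + jZ_L·tanβl)
     = 75·(385 + j24.8)/(75 + j127)

Z_in ≈ 110 − j162 Ω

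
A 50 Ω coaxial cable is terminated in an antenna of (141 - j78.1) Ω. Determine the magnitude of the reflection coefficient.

|Γ| ≈ 0.581

Γ = (Z_L − Z_0)/(Z_L + Z_0) = (91 − j78.1)/(191 − j78.1)
|Γ| = 120/206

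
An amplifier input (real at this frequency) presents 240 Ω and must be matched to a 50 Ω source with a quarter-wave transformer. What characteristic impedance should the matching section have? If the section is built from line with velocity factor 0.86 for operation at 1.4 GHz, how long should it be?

Z_qwt ≈ 110 Ω; length ≈ 4.61 cm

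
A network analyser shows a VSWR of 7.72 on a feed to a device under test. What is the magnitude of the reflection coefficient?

|Γ| = (S − 1)/(S + 1) = (7.72 − 1)/(7.72 + 1) = 6.72/8.72

|Γ| ≈ 0.771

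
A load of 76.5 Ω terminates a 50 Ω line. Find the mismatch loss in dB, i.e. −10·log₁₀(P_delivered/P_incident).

mismatch loss ≈ 0.195 dB

Γ = (76.5 − 50)/(76.5 + 50) = 0.209
|Γ|² = 0.0439, so P_del/P_inc = 1 − |Γ|² = 0.956
ML = −10·log₁₀(1 − |Γ|²)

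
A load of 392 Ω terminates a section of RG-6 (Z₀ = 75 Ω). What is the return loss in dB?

RL ≈ 3.37 dB

Γ = (392 − 75)/(392 + 75) = 0.679
RL = −20·log₁₀|Γ| = −20·log₁₀(0.679)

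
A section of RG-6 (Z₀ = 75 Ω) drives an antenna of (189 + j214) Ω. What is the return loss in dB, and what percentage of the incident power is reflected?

RL ≈ 2.93 dB; 50.9% of incident power reflected

Γ = (114 + j214)/(264 + j214), |Γ| = 0.713
RL = −20·log₁₀(0.713) = 2.93 dB
P_refl/P_inc = |Γ|² = 0.509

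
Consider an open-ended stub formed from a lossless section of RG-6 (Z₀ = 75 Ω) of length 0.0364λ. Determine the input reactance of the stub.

X_in ≈ -322 Ω (capacitive)

βl = 2π × 0.0364 = 13.1°
tan(βl) = 0.233
For an open-ended stub, Z_in = −jZ_0·cot(βl) = −jZ_0/tan(βl)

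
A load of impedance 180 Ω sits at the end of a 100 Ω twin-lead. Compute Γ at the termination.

Γ = 0.286

Γ = (Z_L − Z_0)/(Z_L + Z_0) = (180 − 100)/(180 + 100) = 80/280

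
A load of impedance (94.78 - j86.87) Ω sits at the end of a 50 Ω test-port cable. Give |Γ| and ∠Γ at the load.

Γ = (Z_L − Z_0)/(Z_L + Z_0) = (44.78 − j86.87)/(144.8 − j86.87)
|Γ| = 97.7/169 = 0.579

Γ ≈ 0.579 ∠ -31.8°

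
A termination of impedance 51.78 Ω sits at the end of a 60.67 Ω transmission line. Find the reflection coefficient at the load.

Γ = -0.0791

Γ = (Z_L − Z_0)/(Z_L + Z_0) = (51.78 − 60.67)/(51.78 + 60.67) = -8.89/112.5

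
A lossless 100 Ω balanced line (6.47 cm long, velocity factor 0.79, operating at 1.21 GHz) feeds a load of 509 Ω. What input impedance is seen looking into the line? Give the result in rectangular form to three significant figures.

Z_in ≈ 25.3 + j52.5 Ω

λ = v/f = 0.79·c / 1.21 GHz = 0.196 m
βl = 2π·l/λ = 2π × 0.33 = 119°
tan(βl) = tan(119°) = -1.81
Z_in = Z_0·(Z_L + jZ_0·tanβl)/(Z_0 + jZ_L·tanβl)
     = 100·(509 − j181)/(100 − j921)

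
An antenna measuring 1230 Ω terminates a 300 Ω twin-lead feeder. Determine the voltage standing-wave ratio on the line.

VSWR ≈ 4.1

Γ = (1230 − 300)/(1230 + 300) = 0.608
VSWR = (1 + 0.608)/(1 − 0.608)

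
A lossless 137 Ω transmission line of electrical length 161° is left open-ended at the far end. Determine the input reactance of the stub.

tan(βl) = -0.344
For an open-ended stub, Z_in = −jZ_0·cot(βl) = −jZ_0/tan(βl)

X_in ≈ 398 Ω (inductive)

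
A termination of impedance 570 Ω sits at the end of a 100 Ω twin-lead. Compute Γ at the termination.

Γ = (Z_L − Z_0)/(Z_L + Z_0) = (570 − 100)/(570 + 100) = 470/670

Γ = 0.701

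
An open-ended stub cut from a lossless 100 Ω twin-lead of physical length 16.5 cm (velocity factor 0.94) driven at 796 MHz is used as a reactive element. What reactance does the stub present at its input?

λ = v/f = 0.94·c / 796 MHz = 0.354 m
βl = 2π·l/λ = 2π × 0.466 = 168°
tan(βl) = -0.219
For an open-ended stub, Z_in = −jZ_0·cot(βl) = −jZ_0/tan(βl)

X_in ≈ 457 Ω (inductive)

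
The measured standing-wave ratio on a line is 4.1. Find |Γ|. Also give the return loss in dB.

|Γ| ≈ 0.608; return loss ≈ 4.32 dB

|Γ| = (S − 1)/(S + 1) = (4.1 − 1)/(4.1 + 1) = 3.1/5.1
RL = −20·log₁₀|Γ| = −20·log₁₀(0.608)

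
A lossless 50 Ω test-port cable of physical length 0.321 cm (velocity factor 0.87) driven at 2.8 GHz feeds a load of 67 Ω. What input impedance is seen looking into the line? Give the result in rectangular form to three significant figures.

λ = v/f = 0.87·c / 2.8 GHz = 0.0932 m
βl = 2π·l/λ = 2π × 0.0344 = 12.4°
tan(βl) = tan(12.4°) = 0.22
Z_in = Z_0·(Z_L + jZ_0·tanβl)/(Z_0 + jZ_L·tanβl)
     = 50·(67 + j11)/(50 + j14.7)

Z_in ≈ 64.6 − j8.05 Ω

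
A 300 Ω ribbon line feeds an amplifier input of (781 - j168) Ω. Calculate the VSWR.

VSWR ≈ 2.74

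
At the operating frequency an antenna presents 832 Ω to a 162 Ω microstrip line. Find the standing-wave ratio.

VSWR ≈ 5.14

For a purely resistive load, VSWR = R_L/Z_0 or Z_0/R_L (whichever > 1) = 832/162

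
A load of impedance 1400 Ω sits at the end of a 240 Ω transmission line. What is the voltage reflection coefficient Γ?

Γ = 0.707

Γ = (Z_L − Z_0)/(Z_L + Z_0) = (1400 − 240)/(1400 + 240) = 1160/1640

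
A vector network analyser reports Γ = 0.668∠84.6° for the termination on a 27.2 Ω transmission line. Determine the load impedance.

Z_L ≈ 11.4 + j27.4 Ω

Z_L = Z_0·(1 + Γ)/(1 − Γ) = 27.2·(1.06 + j0.665)/(0.937 − j0.665)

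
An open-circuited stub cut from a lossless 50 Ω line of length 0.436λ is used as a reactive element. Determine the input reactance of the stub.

X_in ≈ 118 Ω (inductive)

βl = 2π × 0.436 = 157°
tan(βl) = -0.425
For an open-circuited stub, Z_in = −jZ_0·cot(βl) = −jZ_0/tan(βl)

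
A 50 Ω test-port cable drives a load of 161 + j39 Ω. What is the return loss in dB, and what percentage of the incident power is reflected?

RL ≈ 5.22 dB; 30.1% of incident power reflected

Γ = (111 + j39)/(211 + j39), |Γ| = 0.548
RL = −20·log₁₀(0.548) = 5.22 dB
P_refl/P_inc = |Γ|² = 0.301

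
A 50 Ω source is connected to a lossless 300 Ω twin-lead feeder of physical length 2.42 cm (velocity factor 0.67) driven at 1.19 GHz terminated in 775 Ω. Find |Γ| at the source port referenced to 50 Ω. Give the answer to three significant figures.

|Γ| ≈ 0.767

λ = v/f = 0.67·c / 1.19 GHz = 0.169 m
βl = 2π·l/λ = 2π × 0.143 = 51.6°
tan(βl) = 1.26
Z_in = Z_0·(Z_L + jZ_0·tanβl)/(Z_0 + jZ_L·tanβl) = 173 − j185 Ω
Γ_s = (Z_in − Z_s)/(Z_in + Z_s) = (123 − j185)/(223 − j185), |Γ_s| = 0.767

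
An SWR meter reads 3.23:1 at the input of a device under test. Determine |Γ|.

|Γ| ≈ 0.527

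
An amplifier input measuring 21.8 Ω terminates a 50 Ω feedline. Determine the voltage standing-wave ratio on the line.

VSWR ≈ 2.29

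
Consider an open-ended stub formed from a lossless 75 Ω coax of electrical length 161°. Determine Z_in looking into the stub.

tan(βl) = -0.344
For an open-ended stub, Z_in = −jZ_0·cot(βl) = −jZ_0/tan(βl)

Z_in ≈ +j218 Ω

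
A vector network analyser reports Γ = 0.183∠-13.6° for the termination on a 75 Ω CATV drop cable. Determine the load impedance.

Z_L = Z_0·(1 + Γ)/(1 − Γ) = 75·(1.18 − j0.043)/(0.822 + j0.043)

Z_L ≈ 107 − j9.52 Ω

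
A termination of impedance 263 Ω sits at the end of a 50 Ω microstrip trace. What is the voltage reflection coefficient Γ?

Γ = 0.681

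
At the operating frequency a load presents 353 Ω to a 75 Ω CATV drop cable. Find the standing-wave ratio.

Γ = (353 − 75)/(353 + 75) = 0.65
VSWR = (1 + 0.65)/(1 − 0.65)

VSWR ≈ 4.71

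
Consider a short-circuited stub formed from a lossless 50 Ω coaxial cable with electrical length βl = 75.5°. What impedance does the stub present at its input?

tan(βl) = 3.87
For a short-circuited stub, Z_in = jZ_0·tan(βl)

Z_in ≈ +j193 Ω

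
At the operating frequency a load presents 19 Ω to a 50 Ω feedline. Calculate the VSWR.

For a purely resistive load, VSWR = R_L/Z_0 or Z_0/R_L (whichever > 1) = 50/19

VSWR ≈ 2.63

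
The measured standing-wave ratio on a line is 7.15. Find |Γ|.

|Γ| = (S − 1)/(S + 1) = (7.15 − 1)/(7.15 + 1) = 6.15/8.15

|Γ| ≈ 0.755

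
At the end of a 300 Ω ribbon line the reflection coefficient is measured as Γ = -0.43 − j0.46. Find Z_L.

Z_L ≈ 80.2 − j122 Ω

Z_L = Z_0·(1 + Γ)/(1 − Γ) = 300·(0.57 − j0.46)/(1.43 + j0.46)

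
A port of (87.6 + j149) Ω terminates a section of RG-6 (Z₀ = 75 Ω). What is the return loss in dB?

RL ≈ 3.38 dB

Γ = (12.6 + j149)/(162.6 + j149), |Γ| = 0.678
RL = −20·log₁₀|Γ| = −20·log₁₀(0.678)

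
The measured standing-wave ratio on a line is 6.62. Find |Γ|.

|Γ| ≈ 0.738

|Γ| = (S − 1)/(S + 1) = (6.62 − 1)/(6.62 + 1) = 5.62/7.62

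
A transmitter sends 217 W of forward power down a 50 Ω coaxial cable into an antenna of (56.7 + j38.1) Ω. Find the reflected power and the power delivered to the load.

|Γ| = |(6.7 + j38.1)/(106.7 + j38.1)| = 0.341
|Γ|² = 0.117
P_refl = |Γ|²·P_inc = 25.3 W, P_del = (1 − |Γ|²)·P_inc = 192 W

P_reflected ≈ 25.3 W; P_delivered ≈ 192 W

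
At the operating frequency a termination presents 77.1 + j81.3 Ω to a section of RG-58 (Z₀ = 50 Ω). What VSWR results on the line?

Γ = (Z_L − Z_0)/(Z_L + Z_0) = (27.1 + j81.3)/(127.1 + j81.3)
|Γ| = 85.7/151 = 0.568
VSWR = (1 + |Γ|)/(1 − |Γ|) = 1.57/0.432

VSWR ≈ 3.63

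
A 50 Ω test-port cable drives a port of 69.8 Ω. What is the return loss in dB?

Γ = (69.8 − 50)/(69.8 + 50) = 0.165
RL = −20·log₁₀|Γ| = −20·log₁₀(0.165)

RL ≈ 15.6 dB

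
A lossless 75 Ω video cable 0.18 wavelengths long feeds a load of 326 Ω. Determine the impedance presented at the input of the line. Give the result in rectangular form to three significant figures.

βl = 2π × 0.18 = 64.8°
tan(βl) = tan(64.8°) = 2.13
Z_in = Z_0·(Z_L + jZ_0·tanβl)/(Z_0 + jZ_L·tanβl)
     = 75·(326 + j159)/(75 + j693)

Z_in ≈ 20.8 − j33 Ω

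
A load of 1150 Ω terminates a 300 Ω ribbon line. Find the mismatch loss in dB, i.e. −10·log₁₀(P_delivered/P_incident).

Γ = (1150 − 300)/(1150 + 300) = 0.586
|Γ|² = 0.344, so P_del/P_inc = 1 − |Γ|² = 0.656
ML = −10·log₁₀(1 − |Γ|²)

mismatch loss ≈ 1.83 dB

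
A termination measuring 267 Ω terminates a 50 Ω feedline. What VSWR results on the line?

Γ = (267 − 50)/(267 + 50) = 0.685
VSWR = (1 + 0.685)/(1 − 0.685)

VSWR ≈ 5.34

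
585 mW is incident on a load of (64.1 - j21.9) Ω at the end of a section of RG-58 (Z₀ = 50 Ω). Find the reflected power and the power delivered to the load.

P_reflected ≈ 29.4 mW; P_delivered ≈ 556 mW

|Γ| = |(14.1 − j21.9)/(114.1 − j21.9)| = 0.224
|Γ|² = 0.0503
P_refl = |Γ|²·P_inc = 29.4 mW, P_del = (1 − |Γ|²)·P_inc = 556 mW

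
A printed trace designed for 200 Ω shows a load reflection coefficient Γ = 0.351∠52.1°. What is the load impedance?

Z_L = Z_0·(1 + Γ)/(1 − Γ) = 200·(1.22 + j0.277)/(0.784 − j0.277)

Z_L ≈ 253 + j160 Ω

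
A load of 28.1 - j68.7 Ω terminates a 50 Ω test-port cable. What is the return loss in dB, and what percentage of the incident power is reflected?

Γ = (-21.9 − j68.7)/(78.1 − j68.7), |Γ| = 0.693
RL = −20·log₁₀(0.693) = 3.18 dB
P_refl/P_inc = |Γ|² = 0.481

RL ≈ 3.18 dB; 48.1% of incident power reflected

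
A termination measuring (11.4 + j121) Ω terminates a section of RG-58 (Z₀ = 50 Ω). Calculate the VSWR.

Γ = (Z_L − Z_0)/(Z_L + Z_0) = (-38.6 + j121)/(61.4 + j121)
|Γ| = 127/136 = 0.936
VSWR = (1 + |Γ|)/(1 − |Γ|) = 1.94/0.064

VSWR ≈ 30.3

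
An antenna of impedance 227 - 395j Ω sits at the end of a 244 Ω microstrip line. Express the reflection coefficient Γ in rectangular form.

Γ ≈ 0.392 − j0.51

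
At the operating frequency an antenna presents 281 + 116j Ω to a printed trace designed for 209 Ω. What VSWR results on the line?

Γ = (Z_L − Z_0)/(Z_L + Z_0) = (72 + j116)/(490 + j116)
|Γ| = 137/504 = 0.271
VSWR = (1 + |Γ|)/(1 − |Γ|) = 1.27/0.729

VSWR ≈ 1.74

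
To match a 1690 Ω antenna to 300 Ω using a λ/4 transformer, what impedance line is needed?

Z_qwt = √(Z_0·R_L) = √(300 × 1690) = √507000

Z_qwt ≈ 712 Ω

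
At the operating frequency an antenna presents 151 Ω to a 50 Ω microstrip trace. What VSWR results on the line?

Γ = (151 − 50)/(151 + 50) = 0.502
VSWR = (1 + 0.502)/(1 − 0.502)

VSWR ≈ 3.02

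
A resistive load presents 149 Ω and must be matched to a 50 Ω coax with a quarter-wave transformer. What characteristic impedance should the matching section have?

Z_qwt = √(Z_0·R_L) = √(50 × 149) = √7450

Z_qwt ≈ 86.3 Ω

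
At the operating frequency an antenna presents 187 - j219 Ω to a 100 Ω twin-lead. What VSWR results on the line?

Γ = (Z_L − Z_0)/(Z_L + Z_0) = (87 − j219)/(287 − j219)
|Γ| = 236/361 = 0.653
VSWR = (1 + |Γ|)/(1 − |Γ|) = 1.65/0.347

VSWR ≈ 4.76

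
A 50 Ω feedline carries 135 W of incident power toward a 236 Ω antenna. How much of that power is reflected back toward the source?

P_reflected ≈ 57.1 W

Γ = (236 − 50)/(236 + 50) = 0.65
|Γ|² = 0.423
P_refl = |Γ|²·P_inc = 57.1 W, P_del = (1 − |Γ|²)·P_inc = 77.9 W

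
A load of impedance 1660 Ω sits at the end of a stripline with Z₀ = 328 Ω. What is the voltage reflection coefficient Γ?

Γ = 0.67

Γ = (Z_L − Z_0)/(Z_L + Z_0) = (1660 − 328)/(1660 + 328) = 1332/1988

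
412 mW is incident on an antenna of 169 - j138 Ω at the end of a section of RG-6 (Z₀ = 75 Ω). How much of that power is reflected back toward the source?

P_reflected ≈ 146 mW

|Γ| = |(94 − j138)/(244 − j138)| = 0.596
|Γ|² = 0.355
P_refl = |Γ|²·P_inc = 146 mW, P_del = (1 − |Γ|²)·P_inc = 266 mW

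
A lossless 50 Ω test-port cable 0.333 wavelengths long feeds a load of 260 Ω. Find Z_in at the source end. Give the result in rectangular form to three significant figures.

βl = 2π × 0.333 = 120°
tan(βl) = tan(120°) = -1.74
Z_in = Z_0·(Z_L + jZ_0·tanβl)/(Z_0 + jZ_L·tanβl)
     = 50·(260 − j87)/(50 − j453)

Z_in ≈ 12.6 + j27.3 Ω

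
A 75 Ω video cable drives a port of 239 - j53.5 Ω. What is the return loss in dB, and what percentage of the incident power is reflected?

RL ≈ 5.33 dB; 29.3% of incident power reflected

Γ = (164 − j53.5)/(314 − j53.5), |Γ| = 0.542
RL = −20·log₁₀(0.542) = 5.33 dB
P_refl/P_inc = |Γ|² = 0.293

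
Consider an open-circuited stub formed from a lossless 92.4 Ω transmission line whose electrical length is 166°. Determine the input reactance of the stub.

tan(βl) = -0.249
For an open-circuited stub, Z_in = −jZ_0·cot(βl) = −jZ_0/tan(βl)

X_in ≈ 371 Ω (inductive)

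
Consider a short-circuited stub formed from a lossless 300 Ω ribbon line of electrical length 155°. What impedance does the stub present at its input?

tan(βl) = -0.466
For a short-circuited stub, Z_in = jZ_0·tan(βl)

Z_in ≈ −j140 Ω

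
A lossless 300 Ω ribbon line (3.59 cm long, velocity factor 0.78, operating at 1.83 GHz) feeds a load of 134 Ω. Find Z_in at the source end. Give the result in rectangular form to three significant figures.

Z_in ≈ 585 − j198 Ω

λ = v/f = 0.78·c / 1.83 GHz = 0.128 m
βl = 2π·l/λ = 2π × 0.281 = 101°
tan(βl) = tan(101°) = -5.11
Z_in = Z_0·(Z_L + jZ_0·tanβl)/(Z_0 + jZ_L·tanβl)
     = 300·(134 − j1530)/(300 − j685)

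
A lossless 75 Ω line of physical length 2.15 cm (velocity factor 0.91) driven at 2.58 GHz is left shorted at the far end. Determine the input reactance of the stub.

λ = v/f = 0.91·c / 2.58 GHz = 0.106 m
βl = 2π·l/λ = 2π × 0.203 = 73.1°
tan(βl) = 3.3
For a shorted stub, Z_in = jZ_0·tan(βl)

X_in ≈ 248 Ω (inductive)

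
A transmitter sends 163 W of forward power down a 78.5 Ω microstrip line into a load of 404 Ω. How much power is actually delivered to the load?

Γ = (404 − 78.5)/(404 + 78.5) = 0.675
|Γ|² = 0.455
P_refl = |Γ|²·P_inc = 74.2 W, P_del = (1 − |Γ|²)·P_inc = 88.8 W

P_delivered ≈ 88.8 W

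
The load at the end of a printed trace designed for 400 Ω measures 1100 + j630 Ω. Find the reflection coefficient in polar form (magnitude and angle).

Γ = (Z_L − Z_0)/(Z_L + Z_0) = (700 + j630)/(1500 + j630)
|Γ| = 942/1630 = 0.579

Γ ≈ 0.579 ∠ 19.2°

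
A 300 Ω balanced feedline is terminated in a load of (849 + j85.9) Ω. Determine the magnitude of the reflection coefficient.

|Γ| ≈ 0.482

Γ = (Z_L − Z_0)/(Z_L + Z_0) = (549 + j85.9)/(1149 + j85.9)
|Γ| = 556/1150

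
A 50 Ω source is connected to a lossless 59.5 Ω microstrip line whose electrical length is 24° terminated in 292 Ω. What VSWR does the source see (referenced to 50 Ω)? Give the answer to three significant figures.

VSWR ≈ 5.56

tan(βl) = 0.445
Z_in = Z_0·(Z_L + jZ_0·tanβl)/(Z_0 + jZ_L·tanβl) = 60.6 − j106 Ω
Γ_s = (Z_in − Z_s)/(Z_in + Z_s) = (10.6 − j106)/(111 − j106), |Γ_s| = 0.695
VSWR = (1 + |Γ_s|)/(1 − |Γ_s|)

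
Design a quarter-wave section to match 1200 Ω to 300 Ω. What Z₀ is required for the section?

Z_qwt = √(Z_0·R_L) = √(300 × 1200) = √360000

Z_qwt ≈ 600 Ω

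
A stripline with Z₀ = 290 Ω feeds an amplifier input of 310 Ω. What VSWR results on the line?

VSWR ≈ 1.07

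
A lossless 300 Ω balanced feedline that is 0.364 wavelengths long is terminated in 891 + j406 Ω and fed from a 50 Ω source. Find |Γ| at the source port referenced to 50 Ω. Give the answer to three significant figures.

|Γ| ≈ 0.779

βl = 2π × 0.364 = 131°
tan(βl) = -1.15
Z_in = Z_0·(Z_L + jZ_0·tanβl)/(Z_0 + jZ_L·tanβl) = 114 + j176 Ω
Γ_s = (Z_in − Z_s)/(Z_in + Z_s) = (63.8 + j176)/(164 + j176), |Γ_s| = 0.779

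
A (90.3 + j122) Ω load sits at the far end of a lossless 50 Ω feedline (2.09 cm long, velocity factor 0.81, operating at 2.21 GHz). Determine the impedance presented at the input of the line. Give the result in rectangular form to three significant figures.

λ = v/f = 0.81·c / 2.21 GHz = 0.11 m
βl = 2π·l/λ = 2π × 0.19 = 68.4°
tan(βl) = tan(68.4°) = 2.53
Z_in = Z_0·(Z_L + jZ_0·tanβl)/(Z_0 + jZ_L·tanβl)
     = 50·(90.3 + j248)/(-259 + j228)

Z_in ≈ 14 − j35.7 Ω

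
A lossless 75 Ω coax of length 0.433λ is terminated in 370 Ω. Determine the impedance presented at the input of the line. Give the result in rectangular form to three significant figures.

Z_in ≈ 75.6 + j133 Ω

βl = 2π × 0.433 = 156°
tan(βl) = tan(156°) = -0.448
Z_in = Z_0·(Z_L + jZ_0·tanβl)/(Z_0 + jZ_L·tanβl)
     = 75·(370 − j33.6)/(75 − j166)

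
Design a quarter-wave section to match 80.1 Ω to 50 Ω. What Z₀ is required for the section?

Z_qwt = √(Z_0·R_L) = √(50 × 80.1) = √4005

Z_qwt ≈ 63.3 Ω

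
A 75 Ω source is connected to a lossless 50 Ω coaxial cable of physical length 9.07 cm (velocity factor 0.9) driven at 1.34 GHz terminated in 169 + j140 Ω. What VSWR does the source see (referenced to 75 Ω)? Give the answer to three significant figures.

λ = v/f = 0.9·c / 1.34 GHz = 0.201 m
βl = 2π·l/λ = 2π × 0.45 = 162°
tan(βl) = -0.324
Z_in = Z_0·(Z_L + jZ_0·tanβl)/(Z_0 + jZ_L·tanβl) = 38.6 + j87.1 Ω
Γ_s = (Z_in − Z_s)/(Z_in + Z_s) = (-36.4 + j87.1)/(114 + j87.1), |Γ_s| = 0.659
VSWR = (1 + |Γ_s|)/(1 − |Γ_s|)

VSWR ≈ 4.87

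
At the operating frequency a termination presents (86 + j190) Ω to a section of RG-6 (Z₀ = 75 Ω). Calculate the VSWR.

Γ = (Z_L − Z_0)/(Z_L + Z_0) = (11 + j190)/(161 + j190)
|Γ| = 190/249 = 0.764
VSWR = (1 + |Γ|)/(1 − |Γ|) = 1.76/0.236

VSWR ≈ 7.48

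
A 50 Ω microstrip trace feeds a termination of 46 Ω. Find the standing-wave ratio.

VSWR ≈ 1.09

For a purely resistive load, VSWR = R_L/Z_0 or Z_0/R_L (whichever > 1) = 50/46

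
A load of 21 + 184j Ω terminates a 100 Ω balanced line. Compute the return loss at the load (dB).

RL ≈ 0.826 dB

Γ = (-79 + j184)/(121 + j184), |Γ| = 0.909
RL = −20·log₁₀|Γ| = −20·log₁₀(0.909)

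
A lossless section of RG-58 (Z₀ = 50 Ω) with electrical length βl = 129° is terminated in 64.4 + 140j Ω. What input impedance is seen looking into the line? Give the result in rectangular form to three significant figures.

tan(βl) = tan(129°) = -1.23
Z_in = Z_0·(Z_L + jZ_0·tanβl)/(Z_0 + jZ_L·tanβl)
     = 50·(64.4 + j78.3)/(223 − j79.5)

Z_in ≈ 7.26 + j20.1 Ω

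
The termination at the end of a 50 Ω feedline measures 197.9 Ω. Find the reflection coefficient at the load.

Γ = (Z_L − Z_0)/(Z_L + Z_0) = (197.9 − 50)/(197.9 + 50) = 147.9/247.9

Γ = 0.597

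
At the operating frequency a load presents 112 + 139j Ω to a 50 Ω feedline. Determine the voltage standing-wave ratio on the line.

VSWR ≈ 5.97

Γ = (Z_L − Z_0)/(Z_L + Z_0) = (62 + j139)/(162 + j139)
|Γ| = 152/213 = 0.713
VSWR = (1 + |Γ|)/(1 − |Γ|) = 1.71/0.287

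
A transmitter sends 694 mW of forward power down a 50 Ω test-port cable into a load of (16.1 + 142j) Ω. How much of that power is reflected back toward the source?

P_reflected ≈ 603 mW

|Γ| = |(-33.9 + j142)/(66.1 + j142)| = 0.932
|Γ|² = 0.869
P_refl = |Γ|²·P_inc = 603 mW, P_del = (1 − |Γ|²)·P_inc = 91.1 mW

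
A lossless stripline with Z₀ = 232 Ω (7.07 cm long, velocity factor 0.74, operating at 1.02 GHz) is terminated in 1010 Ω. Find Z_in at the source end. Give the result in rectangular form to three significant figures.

λ = v/f = 0.74·c / 1.02 GHz = 0.218 m
βl = 2π·l/λ = 2π × 0.325 = 117°
tan(βl) = tan(117°) = -1.97
Z_in = Z_0·(Z_L + jZ_0·tanβl)/(Z_0 + jZ_L·tanβl)
     = 232·(1010 − j456)/(232 − j1990)

Z_in ≈ 66.2 + j110 Ω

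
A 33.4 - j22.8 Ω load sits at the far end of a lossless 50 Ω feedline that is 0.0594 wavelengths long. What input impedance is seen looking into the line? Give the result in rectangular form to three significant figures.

Z_in ≈ 26.4 − j8.6 Ω

βl = 2π × 0.0594 = 21.4°
tan(βl) = tan(21.4°) = 0.392
Z_in = Z_0·(Z_L + jZ_0·tanβl)/(Z_0 + jZ_L·tanβl)
     = 50·(33.4 − j3.22)/(58.9 + j13.1)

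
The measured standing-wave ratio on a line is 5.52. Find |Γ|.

|Γ| ≈ 0.693

|Γ| = (S − 1)/(S + 1) = (5.52 − 1)/(5.52 + 1) = 4.52/6.52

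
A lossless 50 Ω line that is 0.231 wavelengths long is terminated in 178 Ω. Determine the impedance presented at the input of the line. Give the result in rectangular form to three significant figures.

βl = 2π × 0.231 = 83.2°
tan(βl) = tan(83.2°) = 8.34
Z_in = Z_0·(Z_L + jZ_0·tanβl)/(Z_0 + jZ_L·tanβl)
     = 50·(178 + j417)/(50 + j1480)

Z_in ≈ 14.2 − j5.52 Ω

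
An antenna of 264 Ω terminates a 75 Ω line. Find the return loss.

Γ = (264 − 75)/(264 + 75) = 0.558
RL = −20·log₁₀|Γ| = −20·log₁₀(0.558)

RL ≈ 5.07 dB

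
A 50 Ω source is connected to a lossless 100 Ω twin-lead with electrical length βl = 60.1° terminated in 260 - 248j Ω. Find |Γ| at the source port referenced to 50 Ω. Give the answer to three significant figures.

tan(βl) = 1.74
Z_in = Z_0·(Z_L + jZ_0·tanβl)/(Z_0 + jZ_L·tanβl) = 21.5 − j32.2 Ω
Γ_s = (Z_in − Z_s)/(Z_in + Z_s) = (-28.5 − j32.2)/(71.5 − j32.2), |Γ_s| = 0.549

|Γ| ≈ 0.549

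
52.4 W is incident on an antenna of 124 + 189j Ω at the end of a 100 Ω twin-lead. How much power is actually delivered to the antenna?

|Γ| = |(24 + j189)/(224 + j189)| = 0.65
|Γ|² = 0.423
P_refl = |Γ|²·P_inc = 22.1 W, P_del = (1 − |Γ|²)·P_inc = 30.3 W

P_delivered ≈ 30.3 W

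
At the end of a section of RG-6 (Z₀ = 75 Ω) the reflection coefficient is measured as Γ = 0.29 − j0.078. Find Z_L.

Z_L = Z_0·(1 + Γ)/(1 − Γ) = 75·(1.29 − j0.078)/(0.71 + j0.078)

Z_L ≈ 134 − j22.9 Ω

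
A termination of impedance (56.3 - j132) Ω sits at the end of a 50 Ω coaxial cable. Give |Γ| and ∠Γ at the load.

Γ = (Z_L − Z_0)/(Z_L + Z_0) = (6.3 − j132)/(106.3 − j132)
|Γ| = 132/169 = 0.78

Γ ≈ 0.78 ∠ -36.1°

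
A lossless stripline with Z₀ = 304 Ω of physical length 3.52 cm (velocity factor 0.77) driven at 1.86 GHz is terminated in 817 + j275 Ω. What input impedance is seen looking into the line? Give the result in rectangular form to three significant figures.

Z_in ≈ 101 + j22.9 Ω

λ = v/f = 0.77·c / 1.86 GHz = 0.124 m
βl = 2π·l/λ = 2π × 0.283 = 102°
tan(βl) = tan(102°) = -4.69
Z_in = Z_0·(Z_L + jZ_0·tanβl)/(Z_0 + jZ_L·tanβl)
     = 304·(817 − j1150)/(1590 − j3830)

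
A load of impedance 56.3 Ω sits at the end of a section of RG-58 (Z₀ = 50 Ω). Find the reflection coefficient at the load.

Γ = 0.0593

Γ = (Z_L − Z_0)/(Z_L + Z_0) = (56.3 − 50)/(56.3 + 50) = 6.3/106.3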